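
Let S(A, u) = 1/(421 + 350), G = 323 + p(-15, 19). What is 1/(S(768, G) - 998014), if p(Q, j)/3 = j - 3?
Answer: -771/769468793 ≈ -1.0020e-6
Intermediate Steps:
p(Q, j) = -9 + 3*j (p(Q, j) = 3*(j - 3) = 3*(-3 + j) = -9 + 3*j)
G = 371 (G = 323 + (-9 + 3*19) = 323 + (-9 + 57) = 323 + 48 = 371)
S(A, u) = 1/771
1/(S(768, G) - 998014) = 1/(1/771 - 998014) = 1/(-769468793/771) = -771/769468793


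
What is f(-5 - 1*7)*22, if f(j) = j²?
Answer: 3168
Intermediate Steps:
f(-5 - 1*7)*22 = (-5 - 1*7)²*22 = (-5 - 7)²*22 = (-12)²*22 = 144*22 = 3168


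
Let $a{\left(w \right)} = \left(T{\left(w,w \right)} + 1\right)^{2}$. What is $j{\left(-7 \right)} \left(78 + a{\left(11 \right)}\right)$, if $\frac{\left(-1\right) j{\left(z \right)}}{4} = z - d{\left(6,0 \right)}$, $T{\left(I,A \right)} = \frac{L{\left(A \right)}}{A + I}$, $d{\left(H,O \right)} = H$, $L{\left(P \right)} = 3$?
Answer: $\frac{498901}{121} \approx 4123.1$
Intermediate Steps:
$T{\left(I,A \right)} = \frac{3}{A + I}$
$j{\left(z \right)} = 24 - 4 z$ ($j{\left(z \right)} = - 4 \left(z - 6\right) = - 4 \left(-6 + z\right) = 24 - 4 z$)
$a{\left(w \right)} = \left(1 + \frac{3}{2 w}\right)^{2}$ ($a{\left(w \right)} = \left(\frac{3}{w + w} + 1\right)^{2} = \left(\frac{3}{2 w} + 1\right)^{2} = \left(1 + \frac{3}{2 w}\right)^{2}$)
$j{\left(-7 \right)} \left(78 + a{\left(11 \right)}\right) = \left(24 - -28\right) \left(78 + \frac{\left(3 + 2 \cdot 11\right)^{2}}{4 \cdot 121}\right) = \left(24 + 28\right) \left(78 + \frac{1}{4} \cdot \frac{1}{121} \left(3 + 22\right)^{2}\right) = 52 \left(78 + \frac{1}{4} \cdot \frac{1}{121} \cdot 25^{2}\right) = 52 \left(78 + \frac{1}{4} \cdot \frac{1}{121} \cdot 625\right) = 52 \left(78 + \frac{625}{484}\right) = 52 \cdot \frac{38377}{484} = \frac{498901}{121}$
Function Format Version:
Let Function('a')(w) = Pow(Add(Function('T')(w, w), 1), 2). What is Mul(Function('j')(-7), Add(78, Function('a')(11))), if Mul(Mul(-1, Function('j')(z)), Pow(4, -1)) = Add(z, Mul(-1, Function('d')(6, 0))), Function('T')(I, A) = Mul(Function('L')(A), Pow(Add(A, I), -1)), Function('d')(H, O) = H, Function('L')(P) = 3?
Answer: Rational(498901, 121) ≈ 4123.1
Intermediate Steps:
Function('T')(I, A) = Mul(3, Pow(Add(A, I), -1))
Function('j')(z) = Add(24, Mul(-4, z)) (Function('j')(z) = Mul(-4, Add(z, Mul(-1, 6))) = Mul(-4, Add(z, -6)) = Mul(-4, Add(-6, z)) = Add(24, Mul(-4, z)))
Function('a')(w) = Pow(Add(1, Mul(Rational(3, 2), Pow(w, -1))), 2) (Function('a')(w) = Pow(Add(Mul(3, Pow(Add(w, w), -1)), 1), 2) = Pow(Add(Mul(3, Pow(Mul(2, w), -1)), 1), 2) = Pow(Add(Mul(3, Mul(Rational(1, 2), Pow(w, -1))), 1), 2) = Pow(Add(Mul(Rational(3, 2), Pow(w, -1)), 1), 2) = Pow(Add(1, Mul(Rational(3, 2), Pow(w, -1))), 2))
Mul(Function('j')(-7), Add(78, Function('a')(11))) = Mul(Add(24, Mul(-4, -7)), Add(78, Mul(Rational(1, 4), Pow(11, -2), Pow(Add(3, Mul(2, 11)), 2)))) = Mul(Add(24, 28), Add(78, Mul(Rational(1, 4), Rational(1, 121), Pow(Add(3, 22), 2)))) = Mul(52, Add(78, Mul(Rational(1, 4), Rational(1, 121), Pow(25, 2)))) = Mul(52, Add(78, Mul(Rational(1, 4), Rational(1, 121), 625))) = Mul(52, Add(78, Rational(625, 484))) = Mul(52, Rational(38377, 484)) = Rational(498901, 121)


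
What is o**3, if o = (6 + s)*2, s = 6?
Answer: 13824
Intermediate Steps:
o = 24 (o = (6 + 6)*2 = 12*2 = 24)
o**3 = 24**3 = 13824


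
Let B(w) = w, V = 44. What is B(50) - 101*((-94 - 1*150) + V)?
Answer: 20250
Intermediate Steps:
B(50) - 101*((-94 - 1*150) + V) = 50 - 101*((-94 - 1*150) + 44) = 50 - 101*((-94 - 150) + 44) = 50 - 101*(-244 + 44) = 50 - 101*(-200) = 50 + 20200 = 20250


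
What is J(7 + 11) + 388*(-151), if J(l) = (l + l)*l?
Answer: -57940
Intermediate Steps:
J(l) = 2*l² (J(l) = (2*l)*l = 2*l²)
J(7 + 11) + 388*(-151) = 2*(7 + 11)² + 388*(-151) = 2*18² - 58588 = 2*324 - 58588 = 648 - 58588 = -57940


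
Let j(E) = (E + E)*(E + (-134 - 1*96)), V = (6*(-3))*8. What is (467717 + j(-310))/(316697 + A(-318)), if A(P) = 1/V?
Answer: 115562448/45604367 ≈ 2.5340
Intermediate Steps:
V = -144 (V = -18*8 = -144)
j(E) = 2*E*(-230 + E) (j(E) = (2*E)*(E + (-134 - 96)) = (2*E)*(E - 230) = (2*E)*(-230 + E) = 2*E*(-230 + E))
A(P) = -1/144 (A(P) = 1/(-144) = -1/144)
(467717 + j(-310))/(316697 + A(-318)) = (467717 + 2*(-310)*(-230 - 310))/(316697 - 1/144) = (467717 + 2*(-310)*(-540))/(45604367/144) = (467717 + 334800)*(144/45604367) = 802517*(144/45604367) = 115562448/45604367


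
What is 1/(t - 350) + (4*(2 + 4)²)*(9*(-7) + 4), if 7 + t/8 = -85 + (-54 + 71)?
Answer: -8071201/950 ≈ -8496.0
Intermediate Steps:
t = -600 (t = -56 + 8*(-85 + (-54 + 71)) = -56 + 8*(-85 + 17) = -56 + 8*(-68) = -56 - 544 = -600)
1/(t - 350) + (4*(2 + 4)²)*(9*(-7) + 4) = 1/(-600 - 350) + (4*(2 + 4)²)*(9*(-7) + 4) = 1/(-950) + (4*6²)*(-63 + 4) = -1/950 + (4*36)*(-59) = -1/950 + 144*(-59) = -1/950 - 8496 = -8071201/950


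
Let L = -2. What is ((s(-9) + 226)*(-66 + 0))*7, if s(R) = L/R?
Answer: -313544/3 ≈ -1.0451e+5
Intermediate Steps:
s(R) = -2/R
((s(-9) + 226)*(-66 + 0))*7 = ((-2/(-9) + 226)*(-66 + 0))*7 = ((-2*(-⅑) + 226)*(-66))*7 = ((2/9 + 226)*(-66))*7 = ((2036/9)*(-66))*7 = -44792/3*7 = -313544/3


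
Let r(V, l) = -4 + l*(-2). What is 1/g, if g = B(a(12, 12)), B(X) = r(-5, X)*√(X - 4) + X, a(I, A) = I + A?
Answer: -3/6688 - 13*√5/6688 ≈ -0.0047950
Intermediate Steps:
r(V, l) = -4 - 2*l
a(I, A) = A + I
B(X) = X + √(-4 + X)*(-4 - 2*X) (B(X) = (-4 - 2*X)*√(X - 4) + X = (-4 - 2*X)*√(-4 + X) + X = √(-4 + X)*(-4 - 2*X) + X = X + √(-4 + X)*(-4 - 2*X))
g = 24 - 104*√5 (g = (12 + 12) - 2*√(-4 + (12 + 12))*(2 + (12 + 12)) = 24 - 2*√(-4 + 24)*(2 + 24) = 24 - 2*√20*26 = 24 - 2*2*√5*26 = 24 - 104*√5 ≈ -208.55)
1/g = 1/(24 - 104*√5)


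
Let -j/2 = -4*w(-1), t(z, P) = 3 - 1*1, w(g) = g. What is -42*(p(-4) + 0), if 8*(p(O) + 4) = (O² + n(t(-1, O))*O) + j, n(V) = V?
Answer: 168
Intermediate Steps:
t(z, P) = 2 (t(z, P) = 3 - 1 = 2)
j = -8 (j = -(-8)*(-1) = -2*4 = -8)
p(O) = -5 + O/4 + O²/8 (p(O) = -4 + ((O² + 2*O) - 8)/8 = -4 + (-8 + O² + 2*O)/8 = -4 + (-1 + O/4 + O²/8) = -5 + O/4 + O²/8)
-42*(p(-4) + 0) = -42*((-5 + (¼)*(-4) + (⅛)*(-4)²) + 0) = -42*((-5 - 1 + (⅛)*16) + 0) = -42*((-5 - 1 + 2) + 0) = -42*(-4 + 0) = -42*(-4) = 168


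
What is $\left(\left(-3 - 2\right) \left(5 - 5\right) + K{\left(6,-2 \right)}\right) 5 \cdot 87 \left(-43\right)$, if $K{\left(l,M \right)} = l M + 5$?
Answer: $130935$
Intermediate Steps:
$K{\left(l,M \right)} = 5 + M l$ ($K{\left(l,M \right)} = M l + 5 = 5 + M l$)
$\left(\left(-3 - 2\right) \left(5 - 5\right) + K{\left(6,-2 \right)}\right) 5 \cdot 87 \left(-43\right) = \left(\left(-3 - 2\right) \left(5 - 5\right) + \left(5 - 12\right)\right) 5 \cdot 87 \left(-43\right) = \left(\left(-5\right) 0 + \left(5 - 12\right)\right) 5 \cdot 87 \left(-43\right) = \left(0 - 7\right) 5 \cdot 87 \left(-43\right) = \left(-7\right) 5 \cdot 87 \left(-43\right) = \left(-35\right) 87 \left(-43\right) = \left(-3045\right) \left(-43\right) = 130935$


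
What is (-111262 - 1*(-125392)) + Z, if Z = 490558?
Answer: 504688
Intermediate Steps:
(-111262 - 1*(-125392)) + Z = (-111262 - 1*(-125392)) + 490558 = (-111262 + 125392) + 490558 = 14130 + 490558 = 504688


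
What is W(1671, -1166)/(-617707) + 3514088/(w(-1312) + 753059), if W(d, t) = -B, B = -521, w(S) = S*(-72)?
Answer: 2170235196733/523520889761 ≈ 4.1455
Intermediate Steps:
w(S) = -72*S
W(d, t) = 521 (W(d, t) = -1*(-521) = 521)
W(1671, -1166)/(-617707) + 3514088/(w(-1312) + 753059) = 521/(-617707) + 3514088/(-72*(-1312) + 753059) = 521*(-1/617707) + 3514088/(94464 + 753059) = -521/617707 + 3514088/847523 = 2170235196733/523520889761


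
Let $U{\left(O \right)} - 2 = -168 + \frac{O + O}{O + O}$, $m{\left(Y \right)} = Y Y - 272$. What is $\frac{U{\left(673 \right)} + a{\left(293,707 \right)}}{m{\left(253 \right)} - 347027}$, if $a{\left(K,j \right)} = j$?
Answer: $- \frac{271}{141645} \approx -0.0019132$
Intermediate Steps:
$m{\left(Y \right)} = -272 + Y^{2}$ ($m{\left(Y \right)} = Y^{2} - 272 = -272 + Y^{2}$)
$U{\left(O \right)} = -165$ ($U{\left(O \right)} = 2 - \left(168 - \frac{O + O}{O + O}\right) = 2 - \left(168 - \frac{2 O}{2 O}\right) = 2 + \left(-168 + 2 O \frac{1}{2 O}\right) = 2 + \left(-168 + 1\right) = 2 - 167 = -165$)
$\frac{U{\left(673 \right)} + a{\left(293,707 \right)}}{m{\left(253 \right)} - 347027} = \frac{-165 + 707}{\left(-272 + 253^{2}\right) - 347027} = \frac{542}{\left(-272 + 64009\right) - 347027} = \frac{542}{63737 - 347027} = \frac{542}{-283290} = 542 \left(- \frac{1}{283290}\right) = - \frac{271}{141645}$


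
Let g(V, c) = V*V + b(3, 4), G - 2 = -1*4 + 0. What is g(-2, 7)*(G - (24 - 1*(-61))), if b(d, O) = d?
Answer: -609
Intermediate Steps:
G = -2 (G = 2 + (-1*4 + 0) = 2 + (-4 + 0) = 2 - 4 = -2)
g(V, c) = 3 + V**2 (g(V, c) = V*V + 3 = V**2 + 3 = 3 + V**2)
g(-2, 7)*(G - (24 - 1*(-61))) = (3 + (-2)**2)*(-2 - (24 - 1*(-61))) = (3 + 4)*(-2 - (24 + 61)) = 7*(-2 - 1*85) = 7*(-2 - 85) = 7*(-87) = -609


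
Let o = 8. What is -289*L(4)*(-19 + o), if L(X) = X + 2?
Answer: 19074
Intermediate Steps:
L(X) = 2 + X
-289*L(4)*(-19 + o) = -289*(2 + 4)*(-19 + 8) = -1734*(-11) = -289*(-66) = 19074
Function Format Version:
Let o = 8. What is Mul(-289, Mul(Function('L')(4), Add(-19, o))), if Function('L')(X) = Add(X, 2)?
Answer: 19074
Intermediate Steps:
Function('L')(X) = Add(2, X)
Mul(-289, Mul(Function('L')(4), Add(-19, o))) = Mul(-289, Mul(Add(2, 4), Add(-19, 8))) = Mul(-289, Mul(6, -11)) = Mul(-289, -66) = 19074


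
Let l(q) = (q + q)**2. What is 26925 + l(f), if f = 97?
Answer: 64561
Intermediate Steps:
l(q) = 4*q**2 (l(q) = (2*q)**2 = 4*q**2)
26925 + l(f) = 26925 + 4*97**2 = 26925 + 4*9409 = 26925 + 37636 = 64561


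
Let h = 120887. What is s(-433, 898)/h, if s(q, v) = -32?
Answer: -32/120887 ≈ -0.00026471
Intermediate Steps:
s(-433, 898)/h = -32/120887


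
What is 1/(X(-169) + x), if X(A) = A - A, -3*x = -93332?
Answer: 3/93332 ≈ 3.2143e-5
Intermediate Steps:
x = 93332/3 (x = -1/3*(-93332) = 93332/3 ≈ 31111.)
X(A) = 0
1/(X(-169) + x) = 1/(0 + 93332/3) = 1/(93332/3) = 3/93332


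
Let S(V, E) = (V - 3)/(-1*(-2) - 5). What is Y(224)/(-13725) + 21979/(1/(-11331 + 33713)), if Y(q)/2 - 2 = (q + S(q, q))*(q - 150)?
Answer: 4051076295478/8235 ≈ 4.9193e+8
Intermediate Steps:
S(V, E) = 1 - V/3 (S(V, E) = (-3 + V)/(2 - 5) = (-3 + V)/(-3) = (-3 + V)*(-⅓) = 1 - V/3)
Y(q) = 4 + 2*(1 + 2*q/3)*(-150 + q) (Y(q) = 4 + 2*((q + (1 - q/3))*(q - 150)) = 4 + 2*((1 + 2*q/3)*(-150 + q)) = 4 + 2*(1 + 2*q/3)*(-150 + q))
Y(224)/(-13725) + 21979/(1/(-11331 + 33713)) = (-296 - 198*224 + (4/3)*224²)/(-13725) + 21979/(1/(-11331 + 33713)) = (-296 - 44352 + (4/3)*50176)*(-1/13725) + 21979/(1/22382) = (-296 - 44352 + 200704/3)*(-1/13725) + 21979/(1/22382) = (66760/3)*(-1/13725) + 21979*22382 = -13352/8235 + 491933978 = 4051076295478/8235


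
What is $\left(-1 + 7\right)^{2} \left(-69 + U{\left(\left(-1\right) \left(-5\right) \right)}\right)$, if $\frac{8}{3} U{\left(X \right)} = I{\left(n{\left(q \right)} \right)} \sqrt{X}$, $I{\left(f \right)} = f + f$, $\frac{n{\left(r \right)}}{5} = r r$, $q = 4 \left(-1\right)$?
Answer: $-2484 + 2160 \sqrt{5} \approx 2345.9$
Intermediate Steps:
$q = -4$
$n{\left(r \right)} = 5 r^{2}$ ($n{\left(r \right)} = 5 r r = 5 r^{2}$)
$I{\left(f \right)} = 2 f$
$U{\left(X \right)} = 60 \sqrt{X}$ ($U{\left(X \right)} = \frac{3 \cdot 2 \cdot 5 \left(-4\right)^{2} \sqrt{X}}{8} = \frac{3 \cdot 2 \cdot 5 \cdot 16 \sqrt{X}}{8} = \frac{3 \cdot 2 \cdot 80 \sqrt{X}}{8} = \frac{3 \cdot 160 \sqrt{X}}{8} = 60 \sqrt{X}$)
$\left(-1 + 7\right)^{2} \left(-69 + U{\left(\left(-1\right) \left(-5\right) \right)}\right) = \left(-1 + 7\right)^{2} \left(-69 + 60 \sqrt{\left(-1\right) \left(-5\right)}\right) = 6^{2} \left(-69 + 60 \sqrt{5}\right) = 36 \left(-69 + 60 \sqrt{5}\right) = -2484 + 2160 \sqrt{5}$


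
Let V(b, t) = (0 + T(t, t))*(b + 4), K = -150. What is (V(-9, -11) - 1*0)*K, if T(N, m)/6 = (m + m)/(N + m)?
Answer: 4500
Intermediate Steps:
T(N, m) = 12*m/(N + m) (T(N, m) = 6*((m + m)/(N + m)) = 6*((2*m)/(N + m)) = 6*(2*m/(N + m)) = 12*m/(N + m))
V(b, t) = 24 + 6*b (V(b, t) = (0 + 12*t/(t + t))*(b + 4) = (0 + 12*t/((2*t)))*(4 + b) = (0 + 12*t*(1/(2*t)))*(4 + b) = (0 + 6)*(4 + b) = 6*(4 + b) = 24 + 6*b)
(V(-9, -11) - 1*0)*K = ((24 + 6*(-9)) - 1*0)*(-150) = ((24 - 54) + 0)*(-150) = (-30 + 0)*(-150) = -30*(-150) = 4500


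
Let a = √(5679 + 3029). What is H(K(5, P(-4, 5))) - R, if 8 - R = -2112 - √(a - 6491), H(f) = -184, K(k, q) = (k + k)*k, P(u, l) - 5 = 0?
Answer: -2304 - I*√(6491 - 2*√2177) ≈ -2304.0 - 79.985*I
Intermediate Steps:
a = 2*√2177 (a = √8708 = 2*√2177 ≈ 93.317)
P(u, l) = 5 (P(u, l) = 5 + 0 = 5)
K(k, q) = 2*k² (K(k, q) = (2*k)*k = 2*k²)
R = 2120 + √(-6491 + 2*√2177) (R = 8 - (-2112 - √(2*√2177 - 6491)) = 8 - (-2112 - √(-6491 + 2*√2177)) = 8 + (2112 + √(-6491 + 2*√2177)) = 2120 + √(-6491 + 2*√2177) ≈ 2120.0 + 79.985*I)
H(K(5, P(-4, 5))) - R = -184 - (2120 + √(-6491 + 2*√2177)) = -184 + (-2120 - √(-6491 + 2*√2177)) = -2304 - √(-6491 + 2*√2177)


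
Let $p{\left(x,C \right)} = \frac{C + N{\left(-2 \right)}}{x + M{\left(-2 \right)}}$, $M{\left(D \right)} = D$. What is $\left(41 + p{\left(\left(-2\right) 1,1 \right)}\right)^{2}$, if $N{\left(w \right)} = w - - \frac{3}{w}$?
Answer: $\frac{110889}{64} \approx 1732.6$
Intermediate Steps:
$N{\left(w \right)} = w + \frac{3}{w}$
$p{\left(x,C \right)} = \frac{- \frac{7}{2} + C}{-2 + x}$ ($p{\left(x,C \right)} = \frac{C - \left(2 - \frac{3}{-2}\right)}{x - 2} = \frac{C + \left(-2 + 3 \left(- \frac{1}{2}\right)\right)}{-2 + x} = \frac{C - \frac{7}{2}}{-2 + x} = \frac{- \frac{7}{2} + C}{-2 + x}$)
$\left(41 + p{\left(\left(-2\right) 1,1 \right)}\right)^{2} = \left(41 + \frac{- \frac{7}{2} + 1}{-2 - 2}\right)^{2} = \left(41 + \frac{1}{-2 - 2} \left(- \frac{5}{2}\right)\right)^{2} = \left(41 + \frac{1}{-4} \left(- \frac{5}{2}\right)\right)^{2} = \left(41 - - \frac{5}{8}\right)^{2} = \left(41 + \frac{5}{8}\right)^{2} = \left(\frac{333}{8}\right)^{2} = \frac{110889}{64}$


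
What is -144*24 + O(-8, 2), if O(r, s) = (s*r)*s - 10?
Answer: -3498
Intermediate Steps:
O(r, s) = -10 + r*s**2 (O(r, s) = (r*s)*s - 10 = r*s**2 - 10 = -10 + r*s**2)
-144*24 + O(-8, 2) = -144*24 + (-10 - 8*2**2) = -3456 + (-10 - 8*4) = -3456 + (-10 - 32) = -3456 - 42 = -3498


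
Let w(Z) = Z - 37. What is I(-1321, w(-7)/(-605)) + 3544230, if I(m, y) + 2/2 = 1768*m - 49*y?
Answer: 66478359/55 ≈ 1.2087e+6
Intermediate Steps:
w(Z) = -37 + Z
I(m, y) = -1 - 49*y + 1768*m (I(m, y) = -1 + (1768*m - 49*y) = -1 + (-49*y + 1768*m) = -1 - 49*y + 1768*m)
I(-1321, w(-7)/(-605)) + 3544230 = (-1 - 49*(-37 - 7)/(-605) + 1768*(-1321)) + 3544230 = (-1 - (-2156)*(-1)/605 - 2335528) + 3544230 = (-1 - 49*4/55 - 2335528) + 3544230 = (-1 - 196/55 - 2335528) + 3544230 = -128454291/55 + 3544230 = 66478359/55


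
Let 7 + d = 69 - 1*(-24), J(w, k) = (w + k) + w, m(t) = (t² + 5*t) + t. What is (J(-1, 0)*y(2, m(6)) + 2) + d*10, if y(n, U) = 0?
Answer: 862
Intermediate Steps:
m(t) = t² + 6*t
J(w, k) = k + 2*w (J(w, k) = (k + w) + w = k + 2*w)
d = 86 (d = -7 + (69 - 1*(-24)) = -7 + (69 + 24) = -7 + 93 = 86)
(J(-1, 0)*y(2, m(6)) + 2) + d*10 = ((0 + 2*(-1))*0 + 2) + 86*10 = ((0 - 2)*0 + 2) + 860 = (-2*0 + 2) + 860 = (0 + 2) + 860 = 2 + 860 = 862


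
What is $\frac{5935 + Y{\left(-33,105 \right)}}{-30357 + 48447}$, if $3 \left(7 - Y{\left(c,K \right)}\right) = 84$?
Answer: $\frac{2957}{9045} \approx 0.32692$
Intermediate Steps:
$Y{\left(c,K \right)} = -21$ ($Y{\left(c,K \right)} = 7 - 28 = -21$)
$\frac{5935 + Y{\left(-33,105 \right)}}{-30357 + 48447} = \frac{5935 - 21}{-30357 + 48447} = \frac{5914}{18090} = 5914 \cdot \frac{1}{18090} = \frac{2957}{9045}$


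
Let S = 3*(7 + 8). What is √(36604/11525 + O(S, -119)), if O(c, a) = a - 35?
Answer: I*√801331406/2305 ≈ 12.281*I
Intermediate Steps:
S = 45 (S = 3*15 = 45)
O(c, a) = -35 + a
√(36604/11525 + O(S, -119)) = √(36604/11525 + (-35 - 119)) = √(36604*(1/11525) - 154) = √(36604/11525 - 154) = √(-1738246/11525) = I*√801331406/2305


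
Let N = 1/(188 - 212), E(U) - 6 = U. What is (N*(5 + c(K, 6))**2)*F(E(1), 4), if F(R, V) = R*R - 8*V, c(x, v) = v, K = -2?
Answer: -2057/24 ≈ -85.708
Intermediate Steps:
E(U) = 6 + U
F(R, V) = R**2 - 8*V
N = -1/24 (N = 1/(-24) = -1/24 ≈ -0.041667)
(N*(5 + c(K, 6))**2)*F(E(1), 4) = (-(5 + 6)**2/24)*((6 + 1)**2 - 8*4) = (-1/24*11**2)*(7**2 - 32) = (-1/24*121)*(49 - 32) = -121/24*17 = -2057/24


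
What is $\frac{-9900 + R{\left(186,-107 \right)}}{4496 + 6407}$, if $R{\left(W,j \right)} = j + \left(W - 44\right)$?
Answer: $- \frac{9865}{10903} \approx -0.9048$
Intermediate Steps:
$R{\left(W,j \right)} = -44 + W + j$ ($R{\left(W,j \right)} = j + \left(W - 44\right) = j + \left(-44 + W\right) = -44 + W + j$)
$\frac{-9900 + R{\left(186,-107 \right)}}{4496 + 6407} = \frac{-9900 - -35}{4496 + 6407} = \frac{-9900 + 35}{10903} = \left(-9865\right) \frac{1}{10903} = - \frac{9865}{10903}$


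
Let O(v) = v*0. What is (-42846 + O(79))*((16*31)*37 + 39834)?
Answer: -2493037356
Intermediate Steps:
O(v) = 0
(-42846 + O(79))*((16*31)*37 + 39834) = (-42846 + 0)*((16*31)*37 + 39834) = -42846*(496*37 + 39834) = -42846*(18352 + 39834) = -42846*58186 = -2493037356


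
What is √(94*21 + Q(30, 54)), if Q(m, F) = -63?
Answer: 7*√39 ≈ 43.715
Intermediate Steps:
√(94*21 + Q(30, 54)) = √(94*21 - 63) = √(1974 - 63) = √1911 = 7*√39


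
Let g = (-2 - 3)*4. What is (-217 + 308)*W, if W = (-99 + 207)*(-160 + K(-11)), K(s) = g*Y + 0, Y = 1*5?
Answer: -2555280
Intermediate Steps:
Y = 5
g = -20 (g = -5*4 = -20)
K(s) = -100 (K(s) = -20*5 + 0 = -100 + 0 = -100)
W = -28080 (W = (-99 + 207)*(-160 - 100) = 108*(-260) = -28080)
(-217 + 308)*W = (-217 + 308)*(-28080) = 91*(-28080) = -2555280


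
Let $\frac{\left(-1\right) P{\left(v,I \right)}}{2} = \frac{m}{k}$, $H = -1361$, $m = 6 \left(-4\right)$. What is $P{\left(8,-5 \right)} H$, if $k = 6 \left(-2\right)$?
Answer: $5444$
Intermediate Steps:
$k = -12$
$m = -24$
$P{\left(v,I \right)} = -4$ ($P{\left(v,I \right)} = - 2 \left(- \frac{24}{-12}\right) = - 2 \left(\left(-24\right) \left(- \frac{1}{12}\right)\right) = \left(-2\right) 2 = -4$)
$P{\left(8,-5 \right)} H = \left(-4\right) \left(-1361\right) = 5444$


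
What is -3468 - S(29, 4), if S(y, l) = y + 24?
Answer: -3521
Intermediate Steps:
S(y, l) = 24 + y
-3468 - S(29, 4) = -3468 - (24 + 29) = -3468 - 1*53 = -3468 - 53 = -3521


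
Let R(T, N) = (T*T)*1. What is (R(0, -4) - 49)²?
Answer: 2401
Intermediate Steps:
R(T, N) = T² (R(T, N) = T²*1 = T²)
(R(0, -4) - 49)² = (0² - 49)² = (0 - 49)² = (-49)² = 2401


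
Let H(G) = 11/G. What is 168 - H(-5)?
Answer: 851/5 ≈ 170.20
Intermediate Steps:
168 - H(-5) = 168 - 11/(-5) = 168 - 11*(-1)/5 = 168 - 1*(-11/5) = 168 + 11/5 = 851/5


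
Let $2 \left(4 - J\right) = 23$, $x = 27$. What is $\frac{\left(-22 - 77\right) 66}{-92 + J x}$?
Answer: $\frac{13068}{589} \approx 22.187$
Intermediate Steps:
$J = - \frac{15}{2}$ ($J = 4 - \frac{23}{2} = - \frac{15}{2} \approx -7.5$)
$\frac{\left(-22 - 77\right) 66}{-92 + J x} = \frac{\left(-22 - 77\right) 66}{-92 - \frac{405}{2}} = \frac{\left(-99\right) 66}{-92 - \frac{405}{2}} = - \frac{6534}{- \frac{589}{2}} = \left(-6534\right) \left(- \frac{2}{589}\right) = \frac{13068}{589}$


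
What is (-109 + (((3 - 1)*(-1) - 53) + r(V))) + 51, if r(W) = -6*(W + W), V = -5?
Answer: -53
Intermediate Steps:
r(W) = -12*W
(-109 + (((3 - 1)*(-1) - 53) + r(V))) + 51 = (-109 + (((3 - 1)*(-1) - 53) - 12*(-5))) + 51 = (-109 + ((2*(-1) - 53) + 60)) + 51 = (-109 + ((-2 - 53) + 60)) + 51 = (-109 + (-55 + 60)) + 51 = (-109 + 5) + 51 = -104 + 51 = -53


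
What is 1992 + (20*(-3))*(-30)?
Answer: 3792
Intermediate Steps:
1992 + (20*(-3))*(-30) = 1992 - 60*(-30) = 1992 + 1800 = 3792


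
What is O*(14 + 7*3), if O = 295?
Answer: 10325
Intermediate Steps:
O*(14 + 7*3) = 295*(14 + 7*3) = 295*(14 + 21) = 295*35 = 10325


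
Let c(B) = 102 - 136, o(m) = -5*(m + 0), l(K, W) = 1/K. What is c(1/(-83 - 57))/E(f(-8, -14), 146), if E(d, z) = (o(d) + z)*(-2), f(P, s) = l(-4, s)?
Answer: 68/589 ≈ 0.11545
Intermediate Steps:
f(P, s) = -¼ (f(P, s) = 1/(-4) = -¼)
o(m) = -5*m
E(d, z) = -2*z + 10*d (E(d, z) = (-5*d + z)*(-2) = (z - 5*d)*(-2) = -2*z + 10*d)
c(B) = -34
c(1/(-83 - 57))/E(f(-8, -14), 146) = -34/(-2*146 + 10*(-¼)) = -34/(-292 - 5/2) = -34/(-589/2) = -34*(-2/589) = 68/589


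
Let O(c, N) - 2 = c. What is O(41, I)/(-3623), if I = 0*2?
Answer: -43/3623 ≈ -0.011869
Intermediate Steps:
I = 0
O(c, N) = 2 + c
O(41, I)/(-3623) = (2 + 41)/(-3623) = 43*(-1/3623) = -43/3623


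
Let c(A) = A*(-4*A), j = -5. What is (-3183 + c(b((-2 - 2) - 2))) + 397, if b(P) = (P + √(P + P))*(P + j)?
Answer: -14402 + 11616*I*√3 ≈ -14402.0 + 20120.0*I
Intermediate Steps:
b(P) = (-5 + P)*(P + √2*√P) (b(P) = (P + √(P + P))*(P - 5) = (P + √(2*P))*(-5 + P) = (P + √2*√P)*(-5 + P) = (-5 + P)*(P + √2*√P))
c(A) = -4*A²
(-3183 + c(b((-2 - 2) - 2))) + 397 = (-3183 - 4*(((-2 - 2) - 2)² - 5*((-2 - 2) - 2) + √2*((-2 - 2) - 2)^(3/2) - 5*√2*√((-2 - 2) - 2))²) + 397 = (-3183 - 4*((-4 - 2)² - 5*(-4 - 2) + √2*(-4 - 2)^(3/2) - 5*√2*√(-4 - 2))²) + 397 = (-3183 - 4*((-6)² - 5*(-6) + √2*(-6)^(3/2) - 5*√2*√(-6))²) + 397 = (-3183 - 4*(36 + 30 + √2*(-6*I*√6) - 5*√2*I*√6)²) + 397 = (-3183 - 4*(36 + 30 - 12*I*√3 - 10*I*√3)²) + 397 = (-3183 - 4*(66 - 22*I*√3)²) + 397 = -2786 - 4*(66 - 22*I*√3)²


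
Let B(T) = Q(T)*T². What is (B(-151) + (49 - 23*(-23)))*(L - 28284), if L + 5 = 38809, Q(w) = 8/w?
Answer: -6627600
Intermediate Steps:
L = 38804 (L = -5 + 38809 = 38804)
B(T) = 8*T (B(T) = (8/T)*T² = 8*T)
(B(-151) + (49 - 23*(-23)))*(L - 28284) = (8*(-151) + (49 - 23*(-23)))*(38804 - 28284) = (-1208 + (49 + 529))*10520 = (-1208 + 578)*10520 = -630*10520 = -6627600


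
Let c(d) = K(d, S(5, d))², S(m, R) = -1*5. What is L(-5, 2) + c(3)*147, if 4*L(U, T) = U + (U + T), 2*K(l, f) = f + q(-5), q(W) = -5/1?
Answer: 3673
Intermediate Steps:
q(W) = -5 (q(W) = -5*1 = -5)
S(m, R) = -5
K(l, f) = -5/2 + f/2 (K(l, f) = (f - 5)/2 = (-5 + f)/2 = -5/2 + f/2)
c(d) = 25 (c(d) = (-5/2 + (½)*(-5))² = (-5/2 - 5/2)² = (-5)² = 25)
L(U, T) = U/2 + T/4 (L(U, T) = (U + (U + T))/4 = (U + (T + U))/4 = (T + 2*U)/4 = U/2 + T/4)
L(-5, 2) + c(3)*147 = ((½)*(-5) + (¼)*2) + 25*147 = (-5/2 + ½) + 3675 = -2 + 3675 = 3673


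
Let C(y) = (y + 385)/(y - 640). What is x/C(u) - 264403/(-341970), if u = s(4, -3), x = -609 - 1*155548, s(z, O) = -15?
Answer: 1748887945703/6326445 ≈ 2.7644e+5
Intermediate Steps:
x = -156157 (x = -609 - 155548 = -156157)
u = -15
C(y) = (385 + y)/(-640 + y)
x/C(u) - 264403/(-341970) = -156157*(-640 - 15)/(385 - 15) - 264403/(-341970) = -156157/(370/(-655)) - 264403*(-1/341970) = -156157/((-1/655*370)) + 264403/341970 = -156157/(-74/131) + 264403/341970 = -156157*(-131/74) + 264403/341970 = 20456567/74 + 264403/341970 = 1748887945703/6326445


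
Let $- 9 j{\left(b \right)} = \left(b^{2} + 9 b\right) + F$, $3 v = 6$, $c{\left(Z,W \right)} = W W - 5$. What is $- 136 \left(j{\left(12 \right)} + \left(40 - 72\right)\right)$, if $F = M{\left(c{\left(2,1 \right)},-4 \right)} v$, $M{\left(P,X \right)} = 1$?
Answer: $\frac{73712}{9} \approx 8190.2$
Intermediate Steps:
$c{\left(Z,W \right)} = -5 + W^{2}$ ($c{\left(Z,W \right)} = W^{2} - 5 = -5 + W^{2}$)
$v = 2$ ($v = \frac{1}{3} \cdot 6 = 2$)
$F = 2$ ($F = 1 \cdot 2 = 2$)
$j{\left(b \right)} = - \frac{2}{9} - b - \frac{b^{2}}{9}$ ($j{\left(b \right)} = - \frac{\left(b^{2} + 9 b\right) + 2}{9} = - \frac{2 + b^{2} + 9 b}{9} = - \frac{2}{9} - b - \frac{b^{2}}{9}$)
$- 136 \left(j{\left(12 \right)} + \left(40 - 72\right)\right) = - 136 \left(\left(- \frac{2}{9} - 12 - \frac{12^{2}}{9}\right) + \left(40 - 72\right)\right) = - 136 \left(\left(- \frac{2}{9} - 12 - 16\right) + \left(40 - 72\right)\right) = - 136 \left(\left(- \frac{2}{9} - 12 - 16\right) - 32\right) = - 136 \left(- \frac{254}{9} - 32\right) = \left(-136\right) \left(- \frac{542}{9}\right) = \frac{73712}{9}$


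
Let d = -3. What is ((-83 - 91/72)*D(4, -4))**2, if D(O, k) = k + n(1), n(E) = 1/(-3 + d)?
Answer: 23005305625/186624 ≈ 1.2327e+5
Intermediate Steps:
n(E) = -1/6 (n(E) = 1/(-3 - 3) = 1/(-6) = -1/6)
D(O, k) = -1/6 + k (D(O, k) = k - 1/6 = -1/6 + k)
((-83 - 91/72)*D(4, -4))**2 = ((-83 - 91/72)*(-1/6 - 4))**2 = ((-83 - 91*1/72)*(-25/6))**2 = ((-83 - 91/72)*(-25/6))**2 = (-6067/72*(-25/6))**2 = (151675/432)**2 = 23005305625/186624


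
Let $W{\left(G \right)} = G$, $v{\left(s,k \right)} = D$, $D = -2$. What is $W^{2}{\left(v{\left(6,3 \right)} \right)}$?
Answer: $4$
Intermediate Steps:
$v{\left(s,k \right)} = -2$
$W^{2}{\left(v{\left(6,3 \right)} \right)} = \left(-2\right)^{2} = 4$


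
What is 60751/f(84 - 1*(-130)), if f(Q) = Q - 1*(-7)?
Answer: 60751/221 ≈ 274.89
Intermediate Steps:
f(Q) = 7 + Q (f(Q) = Q + 7 = 7 + Q)
60751/f(84 - 1*(-130)) = 60751/(7 + (84 - 1*(-130))) = 60751/(7 + (84 + 130)) = 60751/(7 + 214) = 60751/221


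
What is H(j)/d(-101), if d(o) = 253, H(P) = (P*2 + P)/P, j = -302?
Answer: 3/253 ≈ 0.011858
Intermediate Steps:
H(P) = 3 (H(P) = (2*P + P)/P = (3*P)/P = 3)
H(j)/d(-101) = 3/253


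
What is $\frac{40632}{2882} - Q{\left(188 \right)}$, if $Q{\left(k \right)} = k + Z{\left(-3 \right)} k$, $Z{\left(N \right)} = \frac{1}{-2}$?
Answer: $- \frac{115138}{1441} \approx -79.901$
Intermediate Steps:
$Z{\left(N \right)} = - \frac{1}{2}$
$Q{\left(k \right)} = \frac{k}{2}$ ($Q{\left(k \right)} = k - \frac{k}{2} = \frac{k}{2}$)
$\frac{40632}{2882} - Q{\left(188 \right)} = \frac{40632}{2882} - \frac{1}{2} \cdot 188 = 40632 \cdot \frac{1}{2882} - 94 = \frac{20316}{1441} - 94 = - \frac{115138}{1441}$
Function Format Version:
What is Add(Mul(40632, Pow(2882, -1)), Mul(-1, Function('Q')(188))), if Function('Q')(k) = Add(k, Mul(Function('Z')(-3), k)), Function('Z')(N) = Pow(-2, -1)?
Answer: Rational(-115138, 1441) ≈ -79.901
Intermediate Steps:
Function('Z')(N) = Rational(-1, 2)
Function('Q')(k) = Mul(Rational(1, 2), k) (Function('Q')(k) = Add(k, Mul(Rational(-1, 2), k)) = Mul(Rational(1, 2), k))
Add(Mul(40632, Pow(2882, -1)), Mul(-1, Function('Q')(188))) = Add(Mul(40632, Pow(2882, -1)), Mul(-1, Mul(Rational(1, 2), 188))) = Add(Mul(40632, Rational(1, 2882)), Mul(-1, 94)) = Add(Rational(20316, 1441), -94) = Rational(-115138, 1441)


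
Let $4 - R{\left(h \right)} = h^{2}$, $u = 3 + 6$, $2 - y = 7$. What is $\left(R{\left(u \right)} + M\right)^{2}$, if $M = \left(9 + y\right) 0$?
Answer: $5929$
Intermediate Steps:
$y = -5$ ($y = 2 - 7 = -5$)
$M = 0$ ($M = \left(9 - 5\right) 0 = 4 \cdot 0 = 0$)
$u = 9$
$R{\left(h \right)} = 4 - h^{2}$
$\left(R{\left(u \right)} + M\right)^{2} = \left(\left(4 - 9^{2}\right) + 0\right)^{2} = \left(\left(4 - 81\right) + 0\right)^{2} = \left(-77 + 0\right)^{2} = \left(-77\right)^{2} = 5929$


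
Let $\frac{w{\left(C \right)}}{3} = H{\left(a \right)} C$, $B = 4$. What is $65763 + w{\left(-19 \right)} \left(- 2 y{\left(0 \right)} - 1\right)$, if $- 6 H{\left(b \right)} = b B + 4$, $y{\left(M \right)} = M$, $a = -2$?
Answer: $65801$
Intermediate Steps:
$H{\left(b \right)} = - \frac{2}{3} - \frac{2 b}{3}$ ($H{\left(b \right)} = - \frac{b 4 + 4}{6} = - \frac{4 b + 4}{6} = - \frac{4 + 4 b}{6} = - \frac{2}{3} - \frac{2 b}{3}$)
$w{\left(C \right)} = 2 C$ ($w{\left(C \right)} = 3 \left(- \frac{2}{3} - - \frac{4}{3}\right) C = 3 \left(- \frac{2}{3} + \frac{4}{3}\right) C = 3 \frac{2 C}{3} = 2 C$)
$65763 + w{\left(-19 \right)} \left(- 2 y{\left(0 \right)} - 1\right) = 65763 + 2 \left(-19\right) \left(\left(-2\right) 0 - 1\right) = 65763 - 38 \left(0 - 1\right) = 65763 - -38 = 65763 + 38 = 65801$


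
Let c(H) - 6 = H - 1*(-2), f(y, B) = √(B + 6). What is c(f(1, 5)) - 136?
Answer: -128 + √11 ≈ -124.68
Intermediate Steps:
f(y, B) = √(6 + B)
c(H) = 8 + H (c(H) = 6 + (H - 1*(-2)) = 6 + (H + 2) = 6 + (2 + H) = 8 + H)
c(f(1, 5)) - 136 = (8 + √(6 + 5)) - 136 = (8 + √11) - 136 = -128 + √11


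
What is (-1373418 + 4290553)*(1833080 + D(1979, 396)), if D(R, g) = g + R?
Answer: 5354270021425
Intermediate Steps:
D(R, g) = R + g
(-1373418 + 4290553)*(1833080 + D(1979, 396)) = (-1373418 + 4290553)*(1833080 + (1979 + 396)) = 2917135*(1833080 + 2375) = 2917135*1835455 = 5354270021425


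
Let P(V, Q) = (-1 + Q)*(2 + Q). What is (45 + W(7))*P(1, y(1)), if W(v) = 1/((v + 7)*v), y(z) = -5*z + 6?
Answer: 0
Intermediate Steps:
y(z) = 6 - 5*z
W(v) = 1/(v*(7 + v)) (W(v) = 1/((7 + v)*v) = 1/(v*(7 + v)))
(45 + W(7))*P(1, y(1)) = (45 + 1/(7*(7 + 7)))*(-2 + (6 - 5*1) + (6 - 5*1)²) = (45 + (⅐)/14)*(-2 + (6 - 5) + (6 - 5)²) = (45 + (⅐)*(1/14))*(-2 + 1 + 1²) = (45 + 1/98)*(-2 + 1 + 1) = (4411/98)*0 = 0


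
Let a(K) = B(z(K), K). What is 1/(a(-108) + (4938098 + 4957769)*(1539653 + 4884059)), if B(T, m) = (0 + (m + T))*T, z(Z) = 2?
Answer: 1/63568199598092 ≈ 1.5731e-14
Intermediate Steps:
B(T, m) = T*(T + m) (B(T, m) = (0 + (T + m))*T = (T + m)*T = T*(T + m))
a(K) = 4 + 2*K (a(K) = 2*(2 + K) = 4 + 2*K)
1/(a(-108) + (4938098 + 4957769)*(1539653 + 4884059)) = 1/((4 + 2*(-108)) + (4938098 + 4957769)*(1539653 + 4884059)) = 1/((4 - 216) + 9895867*6423712) = 1/(-212 + 63568199598304) = 1/63568199598092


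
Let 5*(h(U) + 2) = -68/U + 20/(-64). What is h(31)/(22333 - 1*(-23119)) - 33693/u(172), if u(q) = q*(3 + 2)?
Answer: -189895631993/4847001280 ≈ -39.178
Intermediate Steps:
u(q) = 5*q (u(q) = q*5 = 5*q)
h(U) = -33/16 - 68/(5*U) (h(U) = -2 + (-68/U + 20/(-64))/5 = -2 + (-68/U + 20*(-1/64))/5 = -2 + (-68/U - 5/16)/5 = -2 + (-5/16 - 68/U)/5 = -2 + (-1/16 - 68/(5*U)) = -33/16 - 68/(5*U))
h(31)/(22333 - 1*(-23119)) - 33693/u(172) = ((1/80)*(-1088 - 165*31)/31)/(22333 - 1*(-23119)) - 33693/(5*172) = ((1/80)*(1/31)*(-1088 - 5115))/(22333 + 23119) - 33693/860 = ((1/80)*(1/31)*(-6203))/45452 - 33693*1/860 = -6203/2480*1/45452 - 33693/860 = -6203/112720960 - 33693/860 = -189895631993/4847001280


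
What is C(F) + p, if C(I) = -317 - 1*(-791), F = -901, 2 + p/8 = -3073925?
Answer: -24590942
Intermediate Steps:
p = -24591416 (p = -16 + 8*(-3073925) = -16 - 24591400 = -24591416)
C(I) = 474 (C(I) = -317 + 791 = 474)
C(F) + p = 474 - 24591416 = -24590942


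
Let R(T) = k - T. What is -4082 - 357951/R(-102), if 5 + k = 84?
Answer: -1096793/181 ≈ -6059.6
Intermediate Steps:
k = 79 (k = -5 + 84 = 79)
R(T) = 79 - T
-4082 - 357951/R(-102) = -4082 - 357951/(79 - 1*(-102)) = -4082 - 357951/(79 + 102) = -4082 - 357951/181 = -1096793/181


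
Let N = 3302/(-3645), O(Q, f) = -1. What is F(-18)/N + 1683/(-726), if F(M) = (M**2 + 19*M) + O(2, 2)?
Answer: 338802/18161 ≈ 18.655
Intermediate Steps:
N = -3302/3645 (N = 3302*(-1/3645) = -3302/3645 ≈ -0.90590)
F(M) = -1 + M**2 + 19*M (F(M) = (M**2 + 19*M) - 1 = -1 + M**2 + 19*M)
F(-18)/N + 1683/(-726) = (-1 + (-18)**2 + 19*(-18))/(-3302/3645) + 1683/(-726) = (-1 + 324 - 342)*(-3645/3302) + 1683*(-1/726) = -19*(-3645/3302) - 51/22 = 69255/3302 - 51/22 = 338802/18161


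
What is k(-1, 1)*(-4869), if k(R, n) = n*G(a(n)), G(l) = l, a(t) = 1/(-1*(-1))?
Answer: -4869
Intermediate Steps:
a(t) = 1 (a(t) = 1/1 = 1)
k(R, n) = n (k(R, n) = n*1 = n)
k(-1, 1)*(-4869) = 1*(-4869) = -4869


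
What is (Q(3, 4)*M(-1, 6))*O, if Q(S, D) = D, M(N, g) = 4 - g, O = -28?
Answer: 224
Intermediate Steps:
(Q(3, 4)*M(-1, 6))*O = (4*(4 - 1*6))*(-28) = (4*(4 - 6))*(-28) = (4*(-2))*(-28) = -8*(-28) = 224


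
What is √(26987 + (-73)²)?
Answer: 2*√8079 ≈ 179.77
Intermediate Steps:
√(26987 + (-73)²) = √(26987 + 5329) = √32316 = 2*√8079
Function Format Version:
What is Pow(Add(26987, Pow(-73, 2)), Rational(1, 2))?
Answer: Mul(2, Pow(8079, Rational(1, 2))) ≈ 179.77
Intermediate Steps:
Pow(Add(26987, Pow(-73, 2)), Rational(1, 2)) = Pow(Add(26987, 5329), Rational(1, 2)) = Pow(32316, Rational(1, 2)) = Mul(2, Pow(8079, Rational(1, 2)))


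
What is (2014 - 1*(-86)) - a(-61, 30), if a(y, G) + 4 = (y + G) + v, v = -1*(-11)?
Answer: 2124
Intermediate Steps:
v = 11
a(y, G) = 7 + G + y (a(y, G) = -4 + ((y + G) + 11) = -4 + ((G + y) + 11) = -4 + (11 + G + y) = 7 + G + y)
(2014 - 1*(-86)) - a(-61, 30) = (2014 - 1*(-86)) - (7 + 30 - 61) = (2014 + 86) - 1*(-24) = 2100 + 24 = 2124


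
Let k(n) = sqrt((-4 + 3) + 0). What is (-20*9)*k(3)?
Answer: -180*I ≈ -180.0*I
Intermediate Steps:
k(n) = I (k(n) = sqrt(-1 + 0) = sqrt(-1) = I)
(-20*9)*k(3) = (-20*9)*I = -180*I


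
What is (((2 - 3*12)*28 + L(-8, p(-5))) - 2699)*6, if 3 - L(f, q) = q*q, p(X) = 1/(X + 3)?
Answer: -43779/2 ≈ -21890.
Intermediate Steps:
p(X) = 1/(3 + X)
L(f, q) = 3 - q² (L(f, q) = 3 - q*q = 3 - q²)
(((2 - 3*12)*28 + L(-8, p(-5))) - 2699)*6 = (((2 - 3*12)*28 + (3 - (1/(3 - 5))²)) - 2699)*6 = (((2 - 36)*28 + (3 - (1/(-2))²)) - 2699)*6 = ((-34*28 + (3 - (-½)²)) - 2699)*6 = ((-952 + (3 - 1*¼)) - 2699)*6 = ((-952 + (3 - ¼)) - 2699)*6 = ((-952 + 11/4) - 2699)*6 = (-3797/4 - 2699)*6 = -14593/4*6 = -43779/2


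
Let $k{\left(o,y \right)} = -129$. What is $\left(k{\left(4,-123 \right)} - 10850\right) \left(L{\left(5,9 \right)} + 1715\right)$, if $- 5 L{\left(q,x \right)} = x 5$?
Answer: $-18730174$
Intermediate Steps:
$L{\left(q,x \right)} = - x$ ($L{\left(q,x \right)} = - \frac{x 5}{5} = - \frac{5 x}{5} = - x$)
$\left(k{\left(4,-123 \right)} - 10850\right) \left(L{\left(5,9 \right)} + 1715\right) = \left(-129 - 10850\right) \left(\left(-1\right) 9 + 1715\right) = - 10979 \left(-9 + 1715\right) = \left(-10979\right) 1706 = -18730174$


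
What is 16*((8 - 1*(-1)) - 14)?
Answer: -80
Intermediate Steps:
16*((8 - 1*(-1)) - 14) = 16*((8 + 1) - 14) = 16*(9 - 14) = 16*(-5) = -80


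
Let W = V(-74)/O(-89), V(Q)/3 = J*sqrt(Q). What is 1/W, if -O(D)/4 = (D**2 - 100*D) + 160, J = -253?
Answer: -33962*I*sqrt(74)/28083 ≈ -10.403*I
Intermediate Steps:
V(Q) = -759*sqrt(Q) (V(Q) = 3*(-253*sqrt(Q)) = -759*sqrt(Q))
O(D) = -640 - 4*D**2 + 400*D (O(D) = -4*((D**2 - 100*D) + 160) = -4*(160 + D**2 - 100*D) = -640 - 4*D**2 + 400*D)
W = 759*I*sqrt(74)/67924 (W = (-759*I*sqrt(74))/(-640 - 4*(-89)**2 + 400*(-89)) = (-759*I*sqrt(74))/(-640 - 4*7921 - 35600) = (-759*I*sqrt(74))/(-640 - 31684 - 35600) = -759*I*sqrt(74)/(-67924) = -759*I*sqrt(74)*(-1/67924) = 759*I*sqrt(74)/67924 ≈ 0.096125*I)
1/W = 1/(759*I*sqrt(74)/67924) = -33962*I*sqrt(74)/28083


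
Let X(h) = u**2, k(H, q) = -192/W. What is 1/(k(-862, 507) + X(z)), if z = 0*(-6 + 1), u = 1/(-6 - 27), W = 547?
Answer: -595683/208541 ≈ -2.8564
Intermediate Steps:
k(H, q) = -192/547
u = -1/33 (u = 1/(-33) = -1/33 ≈ -0.030303)
z = 0 (z = 0*(-5) = 0)
X(h) = 1/1089 (X(h) = (-1/33)**2 = 1/1089)
1/(k(-862, 507) + X(z)) = 1/(-192/547 + 1/1089) = 1/(-208541/595683) = -595683/208541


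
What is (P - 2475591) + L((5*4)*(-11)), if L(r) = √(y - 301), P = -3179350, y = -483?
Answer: -5654941 + 28*I ≈ -5.6549e+6 + 28.0*I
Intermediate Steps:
L(r) = 28*I (L(r) = √(-483 - 301) = √(-784) = 28*I)
(P - 2475591) + L((5*4)*(-11)) = (-3179350 - 2475591) + 28*I = -5654941 + 28*I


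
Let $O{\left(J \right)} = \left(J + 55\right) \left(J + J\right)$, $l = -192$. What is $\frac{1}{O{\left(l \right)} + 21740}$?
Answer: $\frac{1}{74348} \approx 1.345 \cdot 10^{-5}$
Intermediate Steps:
$O{\left(J \right)} = 2 J \left(55 + J\right)$ ($O{\left(J \right)} = \left(55 + J\right) 2 J = 2 J \left(55 + J\right)$)
$\frac{1}{O{\left(l \right)} + 21740} = \frac{1}{2 \left(-192\right) \left(55 - 192\right) + 21740} = \frac{1}{2 \left(-192\right) \left(-137\right) + 21740} = \frac{1}{52608 + 21740} = \frac{1}{74348}$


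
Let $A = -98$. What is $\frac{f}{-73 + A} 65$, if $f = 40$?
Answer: $- \frac{2600}{171} \approx -15.205$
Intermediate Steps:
$\frac{f}{-73 + A} 65 = \frac{40}{-73 - 98} \cdot 65 = \frac{40}{-171} \cdot 65 = 40 \left(- \frac{1}{171}\right) 65 = \left(- \frac{40}{171}\right) 65 = - \frac{2600}{171}$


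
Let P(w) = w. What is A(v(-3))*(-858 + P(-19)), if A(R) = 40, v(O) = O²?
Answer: -35080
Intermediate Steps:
A(v(-3))*(-858 + P(-19)) = 40*(-858 - 19) = 40*(-877) = -35080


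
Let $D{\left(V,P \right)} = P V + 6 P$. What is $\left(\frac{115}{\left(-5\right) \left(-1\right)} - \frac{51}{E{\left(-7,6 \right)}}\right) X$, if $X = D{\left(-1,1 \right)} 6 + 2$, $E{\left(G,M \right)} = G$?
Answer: $\frac{6784}{7} \approx 969.14$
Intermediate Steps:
$D{\left(V,P \right)} = 6 P + P V$
$X = 32$ ($X = 1 \left(6 - 1\right) 6 + 2 = 1 \cdot 5 \cdot 6 + 2 = 5 \cdot 6 + 2 = 30 + 2 = 32$)
$\left(\frac{115}{\left(-5\right) \left(-1\right)} - \frac{51}{E{\left(-7,6 \right)}}\right) X = \left(\frac{115}{\left(-5\right) \left(-1\right)} - \frac{51}{-7}\right) 32 = \left(\frac{115}{5} - - \frac{51}{7}\right) 32 = \left(115 \cdot \frac{1}{5} + \frac{51}{7}\right) 32 = \left(23 + \frac{51}{7}\right) 32 = \frac{212}{7} \cdot 32 = \frac{6784}{7}$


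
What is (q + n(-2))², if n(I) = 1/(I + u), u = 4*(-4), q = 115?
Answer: 4280761/324 ≈ 13212.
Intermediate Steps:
u = -16
n(I) = 1/(-16 + I) (n(I) = 1/(I - 16) = 1/(-16 + I))
(q + n(-2))² = (115 + 1/(-16 - 2))² = (115 + 1/(-18))² = (115 - 1/18)² = (2069/18)² = 4280761/324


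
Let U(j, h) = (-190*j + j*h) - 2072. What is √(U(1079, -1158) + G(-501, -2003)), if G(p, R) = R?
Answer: 9*I*√18007 ≈ 1207.7*I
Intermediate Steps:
U(j, h) = -2072 - 190*j + h*j (U(j, h) = (-190*j + h*j) - 2072 = -2072 - 190*j + h*j)
√(U(1079, -1158) + G(-501, -2003)) = √((-2072 - 190*1079 - 1158*1079) - 2003) = √((-2072 - 205010 - 1249482) - 2003) = √(-1456564 - 2003) = √(-1458567) = 9*I*√18007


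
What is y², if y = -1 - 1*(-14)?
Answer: 169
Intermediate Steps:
y = 13 (y = -1 + 14 = 13)
y² = 13² = 169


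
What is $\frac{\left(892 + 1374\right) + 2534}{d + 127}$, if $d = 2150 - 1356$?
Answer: $\frac{1600}{307} \approx 5.2117$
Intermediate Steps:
$d = 794$
$\frac{\left(892 + 1374\right) + 2534}{d + 127} = \frac{\left(892 + 1374\right) + 2534}{794 + 127} = \frac{2266 + 2534}{921} = 4800 \cdot \frac{1}{921} = \frac{1600}{307}$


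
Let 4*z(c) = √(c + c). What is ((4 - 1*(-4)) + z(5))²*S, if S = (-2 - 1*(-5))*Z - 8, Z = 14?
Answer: 8789/4 + 136*√10 ≈ 2627.3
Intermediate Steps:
z(c) = √2*√c/4 (z(c) = √(c + c)/4 = √(2*c)/4 = (√2*√c)/4 = √2*√c/4)
S = 34 (S = (-2 - 1*(-5))*14 - 8 = (-2 + 5)*14 - 8 = 3*14 - 8 = 42 - 8 = 34)
((4 - 1*(-4)) + z(5))²*S = ((4 - 1*(-4)) + √2*√5/4)²*34 = ((4 + 4) + √10/4)²*34 = (8 + √10/4)²*34 = 34*(8 + √10/4)²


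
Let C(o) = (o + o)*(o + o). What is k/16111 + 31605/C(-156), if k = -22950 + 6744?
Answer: -356122903/522769728 ≈ -0.68122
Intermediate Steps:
C(o) = 4*o**2 (C(o) = (2*o)*(2*o) = 4*o**2)
k = -16206
k/16111 + 31605/C(-156) = -16206/16111 + 31605/((4*(-156)**2)) = -16206*1/16111 + 31605/((4*24336)) = -16206/16111 + 31605/97344 = -16206/16111 + 31605*(1/97344) = -16206/16111 + 10535/32448 = -356122903/522769728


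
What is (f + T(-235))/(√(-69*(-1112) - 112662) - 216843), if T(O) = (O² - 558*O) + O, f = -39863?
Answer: -10571602217/15673640861 - 146257*I*√35934/47020922583 ≈ -0.67448 - 0.00058963*I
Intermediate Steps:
T(O) = O² - 557*O
(f + T(-235))/(√(-69*(-1112) - 112662) - 216843) = (-39863 - 235*(-557 - 235))/(√(-69*(-1112) - 112662) - 216843) = (-39863 - 235*(-792))/(√(76728 - 112662) - 216843) = (-39863 + 186120)/(√(-35934) - 216843) = 146257/(I*√35934 - 216843) = 146257/(-216843 + I*√35934)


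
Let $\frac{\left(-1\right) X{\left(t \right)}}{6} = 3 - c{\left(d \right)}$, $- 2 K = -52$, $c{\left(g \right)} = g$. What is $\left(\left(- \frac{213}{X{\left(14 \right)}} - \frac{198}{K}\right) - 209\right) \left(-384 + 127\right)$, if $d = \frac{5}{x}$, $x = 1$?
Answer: $\frac{3132059}{52} \approx 60232.0$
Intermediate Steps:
$d = 5$ ($d = \frac{5}{1} = 5 \cdot 1 = 5$)
$K = 26$ ($K = \left(- \frac{1}{2}\right) \left(-52\right) = 26$)
$X{\left(t \right)} = 12$ ($X{\left(t \right)} = - 6 \left(3 - 5\right) = \left(-6\right) \left(-2\right) = 12$)
$\left(\left(- \frac{213}{X{\left(14 \right)}} - \frac{198}{K}\right) - 209\right) \left(-384 + 127\right) = \left(\left(- \frac{213}{12} - \frac{198}{26}\right) - 209\right) \left(-384 + 127\right) = \left(\left(\left(-213\right) \frac{1}{12} - \frac{99}{13}\right) - 209\right) \left(-257\right) = \left(\left(- \frac{71}{4} - \frac{99}{13}\right) - 209\right) \left(-257\right) = \left(- \frac{1319}{52} - 209\right) \left(-257\right) = \left(- \frac{12187}{52}\right) \left(-257\right) = \frac{3132059}{52}$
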